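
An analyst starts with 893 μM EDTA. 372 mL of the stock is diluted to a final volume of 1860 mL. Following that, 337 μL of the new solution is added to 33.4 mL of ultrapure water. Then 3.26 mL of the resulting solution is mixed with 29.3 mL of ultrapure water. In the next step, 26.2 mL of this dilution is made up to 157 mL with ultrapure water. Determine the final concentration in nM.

Overall dilution factor = 5 × 100.1 × 9.988 × 5.992 = 3.00 × 10⁴.
893 μM / 3.00 × 10⁴ = 0.0298 μM = 29.8 nM.

29.8 nM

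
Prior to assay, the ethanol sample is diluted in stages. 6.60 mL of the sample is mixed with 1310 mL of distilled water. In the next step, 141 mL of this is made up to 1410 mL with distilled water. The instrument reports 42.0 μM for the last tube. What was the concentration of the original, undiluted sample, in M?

0.0838 M

Overall dilution factor = 199.5 × 10 = 1995.
Original = 42.0 μM × 1995 = 8.38 × 10⁴ μM = 0.0838 M.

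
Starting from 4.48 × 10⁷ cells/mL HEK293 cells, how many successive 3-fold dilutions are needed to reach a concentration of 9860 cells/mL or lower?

8

Need 3ⁿ ≥ 4544, so n ≥ log(4544)/log(3) = 7.67.
Minimum whole steps: n = 8.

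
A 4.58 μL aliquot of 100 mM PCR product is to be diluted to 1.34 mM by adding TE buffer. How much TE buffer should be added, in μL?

337 μL

V₂ = C₁V₁/C₂ = 100 × 4.58 / 1.34 = 342 μL.
Diluent to add = V₂ − V₁ = 342 − 4.58 = 337 μL.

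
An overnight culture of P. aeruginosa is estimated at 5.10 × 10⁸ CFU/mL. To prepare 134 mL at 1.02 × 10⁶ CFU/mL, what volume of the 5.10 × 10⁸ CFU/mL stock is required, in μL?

V₁ = C₂V₂/C₁ = 1.02 × 10⁶ × 134 / 5.10 × 10⁸ = 0.268 mL = 268 μL.

268 μL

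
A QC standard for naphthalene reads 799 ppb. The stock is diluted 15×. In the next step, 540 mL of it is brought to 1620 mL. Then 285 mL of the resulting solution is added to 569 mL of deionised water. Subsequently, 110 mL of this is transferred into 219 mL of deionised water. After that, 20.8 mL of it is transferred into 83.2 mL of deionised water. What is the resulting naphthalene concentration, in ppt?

Overall dilution factor = 15 × 3 × 2.996 × 2.991 × 5 = 2017.
799 ppb / 2017 = 0.396 ppb = 396 ppt.

396 ppt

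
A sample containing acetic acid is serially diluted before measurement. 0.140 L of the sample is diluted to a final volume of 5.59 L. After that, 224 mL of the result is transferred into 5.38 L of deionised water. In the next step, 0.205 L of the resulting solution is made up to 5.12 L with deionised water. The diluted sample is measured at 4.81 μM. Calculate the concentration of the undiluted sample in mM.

120 mM

Overall dilution factor = 39.93 × 25.02 × 24.98 = 2.49 × 10⁴.
Original = 4.81 μM × 2.49 × 10⁴ = 1.20 × 10⁵ μM = 120 mM.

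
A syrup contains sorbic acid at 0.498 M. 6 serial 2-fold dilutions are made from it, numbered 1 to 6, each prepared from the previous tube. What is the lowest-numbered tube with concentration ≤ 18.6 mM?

tube 5

Tube n has concentration 0.498 M / 2ⁿ.
Need 2ⁿ ≥ 0.498 M / 18.6 mM = 26.8, so n ≥ 4.74.
First such tube: n = 5.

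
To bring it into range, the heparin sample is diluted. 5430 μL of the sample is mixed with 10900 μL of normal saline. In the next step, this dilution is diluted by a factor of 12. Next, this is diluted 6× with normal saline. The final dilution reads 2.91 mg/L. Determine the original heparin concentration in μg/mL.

630 μg/mL

Overall dilution factor = 3.007 × 12 × 6 = 217.
Original = 2.91 mg/L × 217 = 630 mg/L = 630 μg/mL.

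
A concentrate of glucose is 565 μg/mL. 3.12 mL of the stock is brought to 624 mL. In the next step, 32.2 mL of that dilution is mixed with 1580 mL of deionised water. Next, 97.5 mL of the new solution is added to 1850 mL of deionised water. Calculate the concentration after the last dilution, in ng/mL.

Overall dilution factor = 200 × 50.07 × 19.97 = 2.00 × 10⁵.
565 μg/mL / 2.00 × 10⁵ = 2.82 × 10⁻³ μg/mL = 2.82 ng/mL.

2.82 ng/mL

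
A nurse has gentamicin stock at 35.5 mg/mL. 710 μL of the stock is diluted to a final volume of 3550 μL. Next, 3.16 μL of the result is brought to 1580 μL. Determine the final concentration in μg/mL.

Overall dilution factor = 5 × 500 = 2500.
35.5 mg/mL / 2500 = 0.0142 mg/mL = 14.2 μg/mL.

14.2 μg/mL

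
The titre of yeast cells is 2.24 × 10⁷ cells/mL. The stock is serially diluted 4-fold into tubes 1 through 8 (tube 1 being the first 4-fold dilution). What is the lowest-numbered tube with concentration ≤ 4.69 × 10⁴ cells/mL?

tube 5

Tube n has concentration 2.24 × 10⁷ cells/mL / 4ⁿ.
Need 4ⁿ ≥ 2.24 × 10⁷ cells/mL / 4.69 × 10⁴ cells/mL = 478, so n ≥ 4.45.
First such tube: n = 5.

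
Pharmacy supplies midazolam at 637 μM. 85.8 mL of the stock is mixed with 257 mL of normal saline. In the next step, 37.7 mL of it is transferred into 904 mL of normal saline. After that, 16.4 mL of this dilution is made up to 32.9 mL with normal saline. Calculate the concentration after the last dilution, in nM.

3180 nM

Overall dilution factor = 3.995 × 24.98 × 2.006 = 200.
637 μM / 200 = 3.18 μM = 3180 nM.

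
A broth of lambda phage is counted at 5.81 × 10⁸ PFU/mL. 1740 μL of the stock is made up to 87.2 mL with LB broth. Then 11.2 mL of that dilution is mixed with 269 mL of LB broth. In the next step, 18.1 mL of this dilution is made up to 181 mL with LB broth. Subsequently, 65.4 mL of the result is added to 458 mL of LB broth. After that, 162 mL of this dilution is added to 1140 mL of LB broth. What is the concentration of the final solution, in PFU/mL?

720 PFU/mL

Overall dilution factor = 50.11 × 25.02 × 10 × 8.003 × 8.037 = 8.06 × 10⁵.
5.81 × 10⁸ PFU/mL / 8.06 × 10⁵ = 720 PFU/mL.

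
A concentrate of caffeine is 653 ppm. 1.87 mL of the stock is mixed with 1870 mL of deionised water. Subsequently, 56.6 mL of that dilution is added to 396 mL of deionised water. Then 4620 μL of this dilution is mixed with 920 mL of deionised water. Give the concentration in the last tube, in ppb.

0.408 ppb

Overall dilution factor = 1001 × 7.996 × 200.1 = 1.60 × 10⁶.
653 ppm / 1.60 × 10⁶ = 4.08 × 10⁻⁴ ppm = 0.408 ppb.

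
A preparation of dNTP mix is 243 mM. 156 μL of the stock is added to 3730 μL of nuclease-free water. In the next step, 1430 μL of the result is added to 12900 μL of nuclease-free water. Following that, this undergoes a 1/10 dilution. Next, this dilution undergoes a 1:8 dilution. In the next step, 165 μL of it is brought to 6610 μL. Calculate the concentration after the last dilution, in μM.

Overall dilution factor = 24.91 × 10.02 × 10 × 8 × 40.06 = 8.00 × 10⁵.
243 mM / 8.00 × 10⁵ = 3.04 × 10⁻⁴ mM = 0.304 μM.

0.304 μM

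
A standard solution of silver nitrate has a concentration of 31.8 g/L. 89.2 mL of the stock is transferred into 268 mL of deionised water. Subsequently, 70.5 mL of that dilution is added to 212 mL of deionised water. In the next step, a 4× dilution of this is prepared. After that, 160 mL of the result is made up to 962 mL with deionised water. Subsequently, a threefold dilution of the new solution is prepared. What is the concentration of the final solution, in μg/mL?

27.5 μg/mL

Overall dilution factor = 4.004 × 4.007 × 4 × 6.013 × 3 = 1158.
31.8 g/L / 1158 = 0.0275 g/L = 27.5 μg/mL.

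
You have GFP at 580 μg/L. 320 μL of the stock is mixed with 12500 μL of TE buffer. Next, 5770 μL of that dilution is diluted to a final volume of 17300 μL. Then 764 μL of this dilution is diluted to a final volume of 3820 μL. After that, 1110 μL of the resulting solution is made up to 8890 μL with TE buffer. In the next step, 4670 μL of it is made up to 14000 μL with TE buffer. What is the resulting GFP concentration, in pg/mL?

40.2 pg/mL

Overall dilution factor = 40.06 × 2.998 × 5 × 8.009 × 2.998 = 1.44 × 10⁴.
580 μg/L / 1.44 × 10⁴ = 0.0402 μg/L = 40.2 pg/mL.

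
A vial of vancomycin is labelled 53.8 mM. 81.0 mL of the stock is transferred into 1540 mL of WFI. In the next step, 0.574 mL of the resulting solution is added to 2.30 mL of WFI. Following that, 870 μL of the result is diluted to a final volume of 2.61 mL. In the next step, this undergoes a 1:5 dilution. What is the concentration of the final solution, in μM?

35.8 μM

Overall dilution factor = 20.01 × 5.007 × 3 × 5 = 1503.
53.8 mM / 1503 = 0.0358 mM = 35.8 μM.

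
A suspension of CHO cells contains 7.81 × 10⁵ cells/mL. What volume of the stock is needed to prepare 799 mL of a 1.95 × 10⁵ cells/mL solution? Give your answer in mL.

V₁ = C₂V₂/C₁ = 1.95 × 10⁵ × 799 / 7.81 × 10⁵ = 199 mL.

199 mL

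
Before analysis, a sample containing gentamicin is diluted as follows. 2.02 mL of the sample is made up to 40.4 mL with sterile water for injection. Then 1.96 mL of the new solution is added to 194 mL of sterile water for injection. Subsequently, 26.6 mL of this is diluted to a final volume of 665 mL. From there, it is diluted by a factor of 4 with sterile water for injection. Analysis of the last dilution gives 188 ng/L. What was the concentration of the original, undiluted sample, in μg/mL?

37.6 μg/mL

Overall dilution factor = 20 × 99.98 × 25 × 4 = 2.00 × 10⁵.
Original = 188 ng/L × 2.00 × 10⁵ = 3.76 × 10⁷ ng/L = 37.6 μg/mL.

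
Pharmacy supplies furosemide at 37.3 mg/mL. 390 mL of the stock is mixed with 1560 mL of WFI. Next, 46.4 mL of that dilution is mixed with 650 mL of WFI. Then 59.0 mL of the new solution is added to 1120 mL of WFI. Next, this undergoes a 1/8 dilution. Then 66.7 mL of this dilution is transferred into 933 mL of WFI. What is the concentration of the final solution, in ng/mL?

Overall dilution factor = 5 × 15.01 × 19.98 × 8 × 14.99 = 1.80 × 10⁵.
37.3 mg/mL / 1.80 × 10⁵ = 2.07 × 10⁻⁴ mg/mL = 207 ng/mL.

207 ng/mL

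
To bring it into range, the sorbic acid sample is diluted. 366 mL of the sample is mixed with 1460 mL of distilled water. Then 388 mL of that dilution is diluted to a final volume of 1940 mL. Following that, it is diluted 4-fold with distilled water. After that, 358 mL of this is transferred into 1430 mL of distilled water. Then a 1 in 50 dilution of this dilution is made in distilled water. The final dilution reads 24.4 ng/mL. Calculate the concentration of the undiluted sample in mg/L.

608 mg/L

Overall dilution factor = 4.989 × 5 × 4 × 4.994 × 50 = 2.49 × 10⁴.
Original = 24.4 ng/mL × 2.49 × 10⁴ = 6.08 × 10⁵ ng/mL = 608 mg/L.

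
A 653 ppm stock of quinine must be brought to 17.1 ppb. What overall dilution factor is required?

Factor = C₀/C_target = 653 ppm / 17.1 ppb = 3.82 × 10⁴.

3.82 × 10⁴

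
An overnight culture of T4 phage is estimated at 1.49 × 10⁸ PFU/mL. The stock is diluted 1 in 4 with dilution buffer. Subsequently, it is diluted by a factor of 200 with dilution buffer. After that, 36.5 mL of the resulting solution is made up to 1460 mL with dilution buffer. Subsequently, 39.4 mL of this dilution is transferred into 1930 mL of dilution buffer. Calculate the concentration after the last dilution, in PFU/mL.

Overall dilution factor = 4 × 200 × 40 × 49.98 = 1.60 × 10⁶.
1.49 × 10⁸ PFU/mL / 1.60 × 10⁶ = 93.2 PFU/mL.

93.2 PFU/mL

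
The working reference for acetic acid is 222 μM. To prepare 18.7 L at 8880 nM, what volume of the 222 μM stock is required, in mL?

8880 nM = 8.88 μM.
V₁ = C₂V₂/C₁ = 8.88 × 18.7 / 222 = 0.748 L = 748 mL.

748 mL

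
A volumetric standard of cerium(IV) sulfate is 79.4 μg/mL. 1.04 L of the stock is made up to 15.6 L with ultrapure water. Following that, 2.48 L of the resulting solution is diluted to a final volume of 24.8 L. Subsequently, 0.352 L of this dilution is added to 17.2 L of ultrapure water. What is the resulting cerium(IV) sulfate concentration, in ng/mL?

10.6 ng/mL

Overall dilution factor = 15 × 10 × 49.86 = 7480.
79.4 μg/mL / 7480 = 0.0106 μg/mL = 10.6 ng/mL.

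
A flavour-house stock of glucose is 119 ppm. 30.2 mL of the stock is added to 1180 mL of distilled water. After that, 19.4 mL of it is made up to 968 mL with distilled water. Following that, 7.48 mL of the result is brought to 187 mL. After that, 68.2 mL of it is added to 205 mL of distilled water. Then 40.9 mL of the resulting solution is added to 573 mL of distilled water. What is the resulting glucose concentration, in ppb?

Overall dilution factor = 40.07 × 49.90 × 25 × 4.006 × 15.01 = 3.01 × 10⁶.
119 ppm / 3.01 × 10⁶ = 3.96 × 10⁻⁵ ppm = 0.0396 ppb.

0.0396 ppb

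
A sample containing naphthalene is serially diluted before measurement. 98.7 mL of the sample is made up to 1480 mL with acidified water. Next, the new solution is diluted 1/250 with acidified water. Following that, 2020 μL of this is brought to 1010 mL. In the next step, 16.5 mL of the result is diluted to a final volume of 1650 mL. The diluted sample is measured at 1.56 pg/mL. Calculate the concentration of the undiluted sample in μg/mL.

Overall dilution factor = 14.99 × 250 × 500 × 100 = 1.87 × 10⁸.
Original = 1.56 pg/mL × 1.87 × 10⁸ = 2.92 × 10⁸ pg/mL = 292 μg/mL.

292 μg/mL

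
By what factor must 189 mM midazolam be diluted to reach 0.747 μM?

2.53 × 10⁵

Factor = C₀/C_target = 189 mM / 0.747 μM = 2.53 × 10⁵.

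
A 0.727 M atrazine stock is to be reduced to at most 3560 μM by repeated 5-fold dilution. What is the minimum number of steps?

4

Need 5ⁿ ≥ 204, so n ≥ log(204)/log(5) = 3.30.
Minimum whole steps: n = 4.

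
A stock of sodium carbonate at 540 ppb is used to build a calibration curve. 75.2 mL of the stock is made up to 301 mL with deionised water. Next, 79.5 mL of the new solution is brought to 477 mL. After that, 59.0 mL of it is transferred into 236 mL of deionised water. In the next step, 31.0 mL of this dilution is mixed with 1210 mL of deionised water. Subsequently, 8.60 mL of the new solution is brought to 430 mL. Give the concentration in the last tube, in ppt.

2.25 ppt

Overall dilution factor = 4.003 × 6 × 5 × 40.03 × 50 = 2.40 × 10⁵.
540 ppb / 2.40 × 10⁵ = 2.25 × 10⁻³ ppb = 2.25 ppt.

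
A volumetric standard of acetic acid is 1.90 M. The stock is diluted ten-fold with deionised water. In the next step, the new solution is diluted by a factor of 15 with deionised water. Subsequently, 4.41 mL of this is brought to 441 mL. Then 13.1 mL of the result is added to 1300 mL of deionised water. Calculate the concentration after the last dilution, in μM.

Overall dilution factor = 10 × 15 × 100 × 100.2 = 1.50 × 10⁶.
1.90 M / 1.50 × 10⁶ = 1.26 × 10⁻⁶ M = 1.26 μM.

1.26 μM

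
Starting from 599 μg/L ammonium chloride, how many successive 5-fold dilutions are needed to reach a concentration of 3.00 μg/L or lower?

4

Need 5ⁿ ≥ 200, so n ≥ log(200)/log(5) = 3.29.
Minimum whole steps: n = 4.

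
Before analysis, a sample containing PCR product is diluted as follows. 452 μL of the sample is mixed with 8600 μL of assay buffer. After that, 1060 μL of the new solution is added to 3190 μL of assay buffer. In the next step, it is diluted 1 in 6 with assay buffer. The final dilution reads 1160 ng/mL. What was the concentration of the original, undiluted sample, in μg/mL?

Overall dilution factor = 20.03 × 4.009 × 6 = 482.
Original = 1160 ng/mL × 482 = 5.59 × 10⁵ ng/mL = 559 μg/mL.

559 μg/mL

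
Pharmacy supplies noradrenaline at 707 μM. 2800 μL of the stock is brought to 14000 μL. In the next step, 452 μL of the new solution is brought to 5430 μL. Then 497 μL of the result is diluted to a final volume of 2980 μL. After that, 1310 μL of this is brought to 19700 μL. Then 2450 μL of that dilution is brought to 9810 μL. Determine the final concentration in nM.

32.6 nM

Overall dilution factor = 5 × 12.01 × 5.996 × 15.04 × 4.004 = 2.17 × 10⁴.
707 μM / 2.17 × 10⁴ = 0.0326 μM = 32.6 nM.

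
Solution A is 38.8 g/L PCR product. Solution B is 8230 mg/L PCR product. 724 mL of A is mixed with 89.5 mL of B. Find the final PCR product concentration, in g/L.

35.4 g/L

C_B = 8230 mg/L = 8.23 g/L.
C_mix = (C_A·V_A + C_B·V_B)/(V_A + V_B) = (38.8×724 + 8.23×89.5) / 813.5 = 35.4 g/L.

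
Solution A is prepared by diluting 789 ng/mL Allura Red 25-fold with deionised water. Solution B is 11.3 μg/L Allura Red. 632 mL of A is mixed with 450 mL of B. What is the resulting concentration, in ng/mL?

23.1 ng/mL

C_A = 789 ng/mL / 25 = 31.6 ng/mL.
C_B = 11.3 μg/L = 11.3 ng/mL.
C_mix = (C_A·V_A + C_B·V_B)/(V_A + V_B) = (31.6×632 + 11.3×450) / 1082 = 23.1 ng/mL.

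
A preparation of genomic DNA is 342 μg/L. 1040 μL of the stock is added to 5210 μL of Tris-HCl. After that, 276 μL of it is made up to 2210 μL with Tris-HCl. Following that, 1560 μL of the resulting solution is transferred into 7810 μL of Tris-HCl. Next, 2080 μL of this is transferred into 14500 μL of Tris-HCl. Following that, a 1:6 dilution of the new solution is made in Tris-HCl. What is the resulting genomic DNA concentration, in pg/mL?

Overall dilution factor = 6.010 × 8.007 × 6.006 × 7.971 × 6 = 1.38 × 10⁴.
342 μg/L / 1.38 × 10⁴ = 0.0247 μg/L = 24.7 pg/mL.

24.7 pg/mL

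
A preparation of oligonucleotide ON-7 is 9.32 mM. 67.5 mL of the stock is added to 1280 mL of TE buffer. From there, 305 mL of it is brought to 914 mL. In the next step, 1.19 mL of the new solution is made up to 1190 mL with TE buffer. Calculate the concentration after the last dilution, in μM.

Overall dilution factor = 19.96 × 2.997 × 1000 = 5.98 × 10⁴.
9.32 mM / 5.98 × 10⁴ = 1.56 × 10⁻⁴ mM = 0.156 μM.

0.156 μM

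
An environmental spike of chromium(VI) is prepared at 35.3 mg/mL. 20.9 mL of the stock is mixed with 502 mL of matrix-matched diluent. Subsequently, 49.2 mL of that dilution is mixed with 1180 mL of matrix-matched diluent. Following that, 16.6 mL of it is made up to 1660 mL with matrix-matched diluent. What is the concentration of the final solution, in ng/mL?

565 ng/mL

Overall dilution factor = 25.02 × 24.98 × 100 = 6.25 × 10⁴.
35.3 mg/mL / 6.25 × 10⁴ = 5.65 × 10⁻⁴ mg/mL = 565 ng/mL.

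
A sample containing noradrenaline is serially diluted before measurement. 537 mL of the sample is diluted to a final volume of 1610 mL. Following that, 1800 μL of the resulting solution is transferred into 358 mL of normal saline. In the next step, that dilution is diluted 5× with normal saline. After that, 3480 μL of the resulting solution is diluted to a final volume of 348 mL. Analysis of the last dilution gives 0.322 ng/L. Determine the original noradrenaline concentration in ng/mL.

96.5 ng/mL

Overall dilution factor = 2.998 × 199.9 × 5 × 100 = 3.00 × 10⁵.
Original = 0.322 ng/L × 3.00 × 10⁵ = 9.65 × 10⁴ ng/L = 96.5 ng/mL.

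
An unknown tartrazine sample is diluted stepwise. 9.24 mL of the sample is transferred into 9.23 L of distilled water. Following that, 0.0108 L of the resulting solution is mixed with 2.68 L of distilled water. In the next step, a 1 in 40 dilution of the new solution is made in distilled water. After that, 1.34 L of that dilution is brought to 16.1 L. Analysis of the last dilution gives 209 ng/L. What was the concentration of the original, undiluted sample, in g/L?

Overall dilution factor = 999.9 × 249.1 × 40 × 12.01 = 1.20 × 10⁸.
Original = 209 ng/L × 1.20 × 10⁸ = 2.50 × 10¹⁰ ng/L = 25.0 g/L.

25.0 g/L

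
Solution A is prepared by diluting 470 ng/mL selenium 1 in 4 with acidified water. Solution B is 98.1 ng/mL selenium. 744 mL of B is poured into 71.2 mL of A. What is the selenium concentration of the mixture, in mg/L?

C_A = 470 ng/mL / 4 = 118 ng/mL.
C_mix = (C_A·V_A + C_B·V_B)/(V_A + V_B) = (118×71.2 + 98.1×744) / 815.2 = 99.8 ng/mL = 0.0998 mg/L.

0.0998 mg/L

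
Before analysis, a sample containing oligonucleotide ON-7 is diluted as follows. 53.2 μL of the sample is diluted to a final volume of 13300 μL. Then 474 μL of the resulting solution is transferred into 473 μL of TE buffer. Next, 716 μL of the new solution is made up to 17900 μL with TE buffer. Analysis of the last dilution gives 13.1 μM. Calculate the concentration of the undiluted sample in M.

Overall dilution factor = 250 × 1.998 × 25 = 1.25 × 10⁴.
Original = 13.1 μM × 1.25 × 10⁴ = 1.64 × 10⁵ μM = 0.164 M.

0.164 M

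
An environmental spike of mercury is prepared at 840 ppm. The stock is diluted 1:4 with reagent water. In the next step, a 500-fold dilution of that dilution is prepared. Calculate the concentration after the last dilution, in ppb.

420 ppb

Overall dilution factor = 4 × 500 = 2000.
840 ppm / 2000 = 0.420 ppm = 420 ppb.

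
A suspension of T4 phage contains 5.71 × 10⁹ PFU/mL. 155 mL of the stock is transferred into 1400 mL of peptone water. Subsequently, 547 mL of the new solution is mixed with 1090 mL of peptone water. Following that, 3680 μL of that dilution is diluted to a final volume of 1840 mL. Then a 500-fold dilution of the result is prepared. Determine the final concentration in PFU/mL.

761 PFU/mL

Overall dilution factor = 10.03 × 2.993 × 500 × 500 = 7.51 × 10⁶.
5.71 × 10⁹ PFU/mL / 7.51 × 10⁶ = 761 PFU/mL.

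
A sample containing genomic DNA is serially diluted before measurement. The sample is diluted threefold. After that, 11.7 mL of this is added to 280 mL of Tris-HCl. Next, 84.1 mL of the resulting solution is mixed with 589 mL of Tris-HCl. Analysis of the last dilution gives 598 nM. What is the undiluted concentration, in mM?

0.358 mM

Overall dilution factor = 3 × 24.93 × 8.004 = 599.
Original = 598 nM × 599 = 3.58 × 10⁵ nM = 0.358 mM.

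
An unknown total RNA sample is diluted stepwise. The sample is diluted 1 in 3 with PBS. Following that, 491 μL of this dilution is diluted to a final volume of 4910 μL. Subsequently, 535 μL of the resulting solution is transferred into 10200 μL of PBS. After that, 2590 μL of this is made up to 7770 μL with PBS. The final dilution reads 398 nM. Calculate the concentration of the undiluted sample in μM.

Overall dilution factor = 3 × 10 × 20.07 × 3 = 1806.
Original = 398 nM × 1806 = 7.19 × 10⁵ nM = 719 μM.

719 μM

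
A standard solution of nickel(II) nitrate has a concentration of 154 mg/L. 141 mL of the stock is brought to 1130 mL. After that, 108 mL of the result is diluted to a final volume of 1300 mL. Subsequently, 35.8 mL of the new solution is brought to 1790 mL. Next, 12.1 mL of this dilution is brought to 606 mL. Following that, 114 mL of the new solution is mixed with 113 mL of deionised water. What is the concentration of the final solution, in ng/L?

Overall dilution factor = 8.014 × 12.04 × 50 × 50.08 × 1.991 = 4.81 × 10⁵.
154 mg/L / 4.81 × 10⁵ = 3.20 × 10⁻⁴ mg/L = 320 ng/L.

320 ng/L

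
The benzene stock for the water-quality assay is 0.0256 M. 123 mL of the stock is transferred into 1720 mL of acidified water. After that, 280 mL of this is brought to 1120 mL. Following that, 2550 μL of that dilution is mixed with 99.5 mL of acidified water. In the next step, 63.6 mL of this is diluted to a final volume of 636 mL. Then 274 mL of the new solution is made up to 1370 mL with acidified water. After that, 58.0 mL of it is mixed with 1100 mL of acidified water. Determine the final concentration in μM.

Overall dilution factor = 14.98 × 4 × 40.02 × 10 × 5 × 19.97 = 2.39 × 10⁶.
0.0256 M / 2.39 × 10⁶ = 1.07 × 10⁻⁸ M = 0.0107 μM.

0.0107 μM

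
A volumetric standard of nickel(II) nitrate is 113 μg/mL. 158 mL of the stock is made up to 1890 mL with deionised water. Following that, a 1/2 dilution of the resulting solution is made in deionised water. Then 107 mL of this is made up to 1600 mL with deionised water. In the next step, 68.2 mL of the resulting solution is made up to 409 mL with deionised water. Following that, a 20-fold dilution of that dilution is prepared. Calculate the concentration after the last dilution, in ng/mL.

2.63 ng/mL

Overall dilution factor = 11.96 × 2 × 14.95 × 5.997 × 20 = 4.29 × 10⁴.
113 μg/mL / 4.29 × 10⁴ = 2.63 × 10⁻³ μg/mL = 2.63 ng/mL.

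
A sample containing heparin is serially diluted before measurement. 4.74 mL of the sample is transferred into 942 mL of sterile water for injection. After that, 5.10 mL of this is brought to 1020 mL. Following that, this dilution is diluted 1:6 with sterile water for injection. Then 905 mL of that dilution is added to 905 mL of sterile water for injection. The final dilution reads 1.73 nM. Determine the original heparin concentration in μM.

Overall dilution factor = 199.7 × 200 × 6 × 2 = 4.79 × 10⁵.
Original = 1.73 nM × 4.79 × 10⁵ = 8.29 × 10⁵ nM = 829 μM.

829 μM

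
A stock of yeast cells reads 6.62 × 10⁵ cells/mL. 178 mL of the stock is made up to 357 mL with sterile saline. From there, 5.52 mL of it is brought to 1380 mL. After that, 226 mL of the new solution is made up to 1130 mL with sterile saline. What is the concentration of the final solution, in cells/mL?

Overall dilution factor = 2.006 × 250 × 5 = 2507.
6.62 × 10⁵ cells/mL / 2507 = 264 cells/mL.

264 cells/mL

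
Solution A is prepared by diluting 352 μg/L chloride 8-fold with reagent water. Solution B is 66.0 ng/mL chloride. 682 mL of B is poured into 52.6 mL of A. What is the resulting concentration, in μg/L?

64.4 μg/L

C_A = 352 μg/L / 8 = 44.0 μg/L.
C_B = 66.0 ng/mL = 66.0 μg/L.
C_mix = (C_A·V_A + C_B·V_B)/(V_A + V_B) = (44.0×52.6 + 66.0×682) / 734.6 = 64.4 μg/L.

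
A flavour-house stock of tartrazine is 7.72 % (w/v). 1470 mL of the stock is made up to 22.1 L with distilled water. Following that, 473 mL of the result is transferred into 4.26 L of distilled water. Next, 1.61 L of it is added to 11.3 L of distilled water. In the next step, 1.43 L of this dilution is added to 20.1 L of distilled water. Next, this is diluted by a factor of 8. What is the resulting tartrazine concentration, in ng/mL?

531 ng/mL

Overall dilution factor = 15.03 × 10.01 × 8.019 × 15.06 × 8 = 1.45 × 10⁵.
7.72 % (w/v) / 1.45 × 10⁵ = 5.31 × 10⁻⁵ % (w/v) = 531 ng/mL.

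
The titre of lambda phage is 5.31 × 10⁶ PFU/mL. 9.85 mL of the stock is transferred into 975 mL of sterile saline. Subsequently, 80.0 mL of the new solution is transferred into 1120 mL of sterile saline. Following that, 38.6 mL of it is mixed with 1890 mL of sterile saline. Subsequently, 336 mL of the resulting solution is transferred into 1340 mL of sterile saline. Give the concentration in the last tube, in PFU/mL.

14.2 PFU/mL

Overall dilution factor = 99.98 × 15 × 49.96 × 4.988 = 3.74 × 10⁵.
5.31 × 10⁶ PFU/mL / 3.74 × 10⁵ = 14.2 PFU/mL.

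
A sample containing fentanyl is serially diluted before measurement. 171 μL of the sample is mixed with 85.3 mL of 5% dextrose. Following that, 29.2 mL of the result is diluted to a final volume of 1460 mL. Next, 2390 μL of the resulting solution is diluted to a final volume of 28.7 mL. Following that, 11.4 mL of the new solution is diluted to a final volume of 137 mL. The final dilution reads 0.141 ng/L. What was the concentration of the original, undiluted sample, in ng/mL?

Overall dilution factor = 499.8 × 50 × 12.01 × 12.02 = 3.61 × 10⁶.
Original = 0.141 ng/L × 3.61 × 10⁶ = 5.09 × 10⁵ ng/L = 509 ng/mL.

509 ng/mL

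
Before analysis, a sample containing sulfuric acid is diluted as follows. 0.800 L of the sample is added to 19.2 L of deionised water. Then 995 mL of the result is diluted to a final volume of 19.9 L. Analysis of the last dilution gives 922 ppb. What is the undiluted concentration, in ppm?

Overall dilution factor = 25 × 20 = 500.
Original = 922 ppb × 500 = 4.61 × 10⁵ ppb = 461 ppm.

461 ppm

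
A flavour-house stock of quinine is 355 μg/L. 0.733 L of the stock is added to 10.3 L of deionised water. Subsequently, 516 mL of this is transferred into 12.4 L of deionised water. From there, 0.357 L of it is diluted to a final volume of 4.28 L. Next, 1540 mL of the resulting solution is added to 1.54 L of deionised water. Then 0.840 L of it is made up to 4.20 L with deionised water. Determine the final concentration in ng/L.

Overall dilution factor = 15.05 × 25.03 × 11.99 × 2 × 5 = 4.52 × 10⁴.
355 μg/L / 4.52 × 10⁴ = 7.86 × 10⁻³ μg/L = 7.86 ng/L.

7.86 ng/L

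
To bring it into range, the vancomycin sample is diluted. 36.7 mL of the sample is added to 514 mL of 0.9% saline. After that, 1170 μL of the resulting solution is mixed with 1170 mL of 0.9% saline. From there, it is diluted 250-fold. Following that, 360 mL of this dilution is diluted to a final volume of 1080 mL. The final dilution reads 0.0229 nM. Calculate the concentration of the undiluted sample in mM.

0.258 mM

Overall dilution factor = 15.01 × 1001 × 250 × 3 = 1.13 × 10⁷.
Original = 0.0229 nM × 1.13 × 10⁷ = 2.58 × 10⁵ nM = 0.258 mM.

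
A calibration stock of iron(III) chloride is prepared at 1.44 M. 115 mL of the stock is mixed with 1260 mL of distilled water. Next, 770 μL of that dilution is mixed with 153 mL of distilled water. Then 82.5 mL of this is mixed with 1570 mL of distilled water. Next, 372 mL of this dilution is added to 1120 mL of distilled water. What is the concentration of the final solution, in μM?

Overall dilution factor = 11.96 × 199.7 × 20.03 × 4.011 = 1.92 × 10⁵.
1.44 M / 1.92 × 10⁵ = 7.51 × 10⁻⁶ M = 7.51 μM.

7.51 μM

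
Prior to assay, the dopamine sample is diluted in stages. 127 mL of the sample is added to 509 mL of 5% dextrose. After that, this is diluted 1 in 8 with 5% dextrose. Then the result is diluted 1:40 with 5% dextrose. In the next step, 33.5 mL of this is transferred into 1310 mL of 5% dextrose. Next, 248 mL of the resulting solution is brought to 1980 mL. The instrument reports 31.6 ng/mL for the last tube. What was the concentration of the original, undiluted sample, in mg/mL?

16.2 mg/mL

Overall dilution factor = 5.008 × 8 × 40 × 40.10 × 7.984 = 5.13 × 10⁵.
Original = 31.6 ng/mL × 5.13 × 10⁵ = 1.62 × 10⁷ ng/mL = 16.2 mg/mL.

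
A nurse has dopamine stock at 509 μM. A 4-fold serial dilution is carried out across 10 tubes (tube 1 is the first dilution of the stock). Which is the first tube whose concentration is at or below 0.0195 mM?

Tube n has concentration 509 μM / 4ⁿ.
Need 4ⁿ ≥ 509 μM / 0.0195 mM = 26.1, so n ≥ 2.35.
First such tube: n = 3.

tube 3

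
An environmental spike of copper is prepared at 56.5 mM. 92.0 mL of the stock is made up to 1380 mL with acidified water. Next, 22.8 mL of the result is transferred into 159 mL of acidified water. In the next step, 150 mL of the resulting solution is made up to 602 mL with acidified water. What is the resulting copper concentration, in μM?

118 μM

Overall dilution factor = 15 × 7.974 × 4.013 = 480.
56.5 mM / 480 = 0.118 mM = 118 μM.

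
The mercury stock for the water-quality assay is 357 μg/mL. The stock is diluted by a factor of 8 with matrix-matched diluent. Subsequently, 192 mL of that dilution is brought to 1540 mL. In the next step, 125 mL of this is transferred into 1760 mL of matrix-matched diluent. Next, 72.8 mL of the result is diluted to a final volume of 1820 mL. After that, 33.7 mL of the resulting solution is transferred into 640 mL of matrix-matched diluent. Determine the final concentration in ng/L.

Overall dilution factor = 8 × 8.021 × 15.08 × 25 × 19.99 = 4.84 × 10⁵.
357 μg/mL / 4.84 × 10⁵ = 7.38 × 10⁻⁴ μg/mL = 738 ng/L.

738 ng/L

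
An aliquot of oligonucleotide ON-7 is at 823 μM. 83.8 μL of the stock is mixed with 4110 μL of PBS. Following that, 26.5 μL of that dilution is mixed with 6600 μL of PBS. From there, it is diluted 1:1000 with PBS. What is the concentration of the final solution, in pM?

Overall dilution factor = 50.05 × 250.1 × 1000 = 1.25 × 10⁷.
823 μM / 1.25 × 10⁷ = 6.58 × 10⁻⁵ μM = 65.8 pM.

65.8 pM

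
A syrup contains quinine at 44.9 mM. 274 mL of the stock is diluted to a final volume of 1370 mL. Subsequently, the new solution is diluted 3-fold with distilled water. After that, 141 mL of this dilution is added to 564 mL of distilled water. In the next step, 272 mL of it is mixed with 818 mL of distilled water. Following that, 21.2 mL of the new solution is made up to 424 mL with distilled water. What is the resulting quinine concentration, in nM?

Overall dilution factor = 5 × 3 × 5 × 4.007 × 20 = 6011.
44.9 mM / 6011 = 7.47 × 10⁻³ mM = 7470 nM.

7470 nM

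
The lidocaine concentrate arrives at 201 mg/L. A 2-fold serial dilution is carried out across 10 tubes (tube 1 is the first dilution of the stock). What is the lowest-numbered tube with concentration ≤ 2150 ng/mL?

tube 7

Tube n has concentration 201 mg/L / 2ⁿ.
Need 2ⁿ ≥ 201 mg/L / 2150 ng/mL = 93.5, so n ≥ 6.55.
First such tube: n = 7.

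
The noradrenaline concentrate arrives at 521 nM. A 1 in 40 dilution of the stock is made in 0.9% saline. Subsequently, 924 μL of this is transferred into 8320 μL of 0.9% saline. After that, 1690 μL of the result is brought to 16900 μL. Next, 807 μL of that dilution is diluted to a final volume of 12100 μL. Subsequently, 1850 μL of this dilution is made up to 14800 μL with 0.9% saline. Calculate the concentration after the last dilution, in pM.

1.09 pM

Overall dilution factor = 40 × 10.00 × 10 × 14.99 × 8 = 4.80 × 10⁵.
521 nM / 4.80 × 10⁵ = 1.09 × 10⁻³ nM = 1.09 pM.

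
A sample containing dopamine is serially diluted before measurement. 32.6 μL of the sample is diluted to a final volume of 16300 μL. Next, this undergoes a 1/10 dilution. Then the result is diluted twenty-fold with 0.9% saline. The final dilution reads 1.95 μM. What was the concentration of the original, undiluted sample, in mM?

195 mM

Overall dilution factor = 500 × 10 × 20 = 1.00 × 10⁵.
Original = 1.95 μM × 1.00 × 10⁵ = 1.95 × 10⁵ μM = 195 mM.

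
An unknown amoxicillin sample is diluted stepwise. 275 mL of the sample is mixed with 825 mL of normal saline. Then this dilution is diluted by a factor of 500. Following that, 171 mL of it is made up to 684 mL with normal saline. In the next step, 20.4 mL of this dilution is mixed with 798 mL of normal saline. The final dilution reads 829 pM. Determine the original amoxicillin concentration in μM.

266 μM

Overall dilution factor = 4 × 500 × 4 × 40.12 = 3.21 × 10⁵.
Original = 829 pM × 3.21 × 10⁵ = 2.66 × 10⁸ pM = 266 μM.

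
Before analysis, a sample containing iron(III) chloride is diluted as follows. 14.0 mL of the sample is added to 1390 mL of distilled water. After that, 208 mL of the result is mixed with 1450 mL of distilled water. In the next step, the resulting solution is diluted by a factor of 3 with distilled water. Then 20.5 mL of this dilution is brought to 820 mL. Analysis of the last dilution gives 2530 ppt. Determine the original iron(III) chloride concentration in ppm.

243 ppm

Overall dilution factor = 100.3 × 7.971 × 3 × 40 = 9.59 × 10⁴.
Original = 2530 ppt × 9.59 × 10⁴ = 2.43 × 10⁸ ppt = 243 ppm.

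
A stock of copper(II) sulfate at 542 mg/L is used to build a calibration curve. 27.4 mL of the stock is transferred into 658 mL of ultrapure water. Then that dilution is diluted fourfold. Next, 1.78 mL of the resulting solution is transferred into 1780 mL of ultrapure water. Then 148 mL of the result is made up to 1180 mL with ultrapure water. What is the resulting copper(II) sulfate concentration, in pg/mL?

Overall dilution factor = 25.01 × 4 × 1001 × 7.973 = 7.99 × 10⁵.
542 mg/L / 7.99 × 10⁵ = 6.79 × 10⁻⁴ mg/L = 679 pg/mL.

679 pg/mL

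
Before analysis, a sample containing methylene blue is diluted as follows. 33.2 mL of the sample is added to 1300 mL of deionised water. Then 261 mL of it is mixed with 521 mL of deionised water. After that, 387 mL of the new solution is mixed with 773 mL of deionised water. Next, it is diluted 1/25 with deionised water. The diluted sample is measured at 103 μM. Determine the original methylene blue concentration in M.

0.929 M

Overall dilution factor = 40.16 × 2.996 × 2.997 × 25 = 9016.
Original = 103 μM × 9016 = 9.29 × 10⁵ μM = 0.929 M.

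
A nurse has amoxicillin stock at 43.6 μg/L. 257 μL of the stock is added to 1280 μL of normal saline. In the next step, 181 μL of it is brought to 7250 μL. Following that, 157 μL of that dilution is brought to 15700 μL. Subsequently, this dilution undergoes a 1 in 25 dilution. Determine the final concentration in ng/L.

0.0728 ng/L

Overall dilution factor = 5.981 × 40.06 × 100 × 25 = 5.99 × 10⁵.
43.6 μg/L / 5.99 × 10⁵ = 7.28 × 10⁻⁵ μg/L = 0.0728 ng/L.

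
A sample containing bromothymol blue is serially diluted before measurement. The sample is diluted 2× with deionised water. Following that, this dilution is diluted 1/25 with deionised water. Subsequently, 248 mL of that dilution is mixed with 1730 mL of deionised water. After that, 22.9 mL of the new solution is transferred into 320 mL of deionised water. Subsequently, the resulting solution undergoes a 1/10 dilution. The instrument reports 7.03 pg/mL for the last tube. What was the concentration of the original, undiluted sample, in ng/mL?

Overall dilution factor = 2 × 25 × 7.976 × 14.97 × 10 = 5.97 × 10⁴.
Original = 7.03 pg/mL × 5.97 × 10⁴ = 4.20 × 10⁵ pg/mL = 420 ng/mL.

420 ng/mL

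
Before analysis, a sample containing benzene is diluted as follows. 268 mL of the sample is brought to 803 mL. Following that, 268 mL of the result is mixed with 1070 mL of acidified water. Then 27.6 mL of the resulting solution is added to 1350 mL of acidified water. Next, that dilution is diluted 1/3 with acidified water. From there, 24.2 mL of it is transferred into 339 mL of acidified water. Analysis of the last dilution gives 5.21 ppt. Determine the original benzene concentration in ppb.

Overall dilution factor = 2.996 × 4.993 × 49.91 × 3 × 15.01 = 3.36 × 10⁴.
Original = 5.21 ppt × 3.36 × 10⁴ = 1.75 × 10⁵ ppt = 175 ppb.

175 ppb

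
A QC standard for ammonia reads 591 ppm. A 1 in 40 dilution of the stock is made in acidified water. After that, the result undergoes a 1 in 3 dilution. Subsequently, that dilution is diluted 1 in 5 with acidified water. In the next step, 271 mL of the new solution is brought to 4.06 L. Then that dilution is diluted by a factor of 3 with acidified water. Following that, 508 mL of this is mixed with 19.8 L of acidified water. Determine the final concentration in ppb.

0.548 ppb

Overall dilution factor = 40 × 3 × 5 × 14.98 × 3 × 39.98 = 1.08 × 10⁶.
591 ppm / 1.08 × 10⁶ = 5.48 × 10⁻⁴ ppm = 0.548 ppb.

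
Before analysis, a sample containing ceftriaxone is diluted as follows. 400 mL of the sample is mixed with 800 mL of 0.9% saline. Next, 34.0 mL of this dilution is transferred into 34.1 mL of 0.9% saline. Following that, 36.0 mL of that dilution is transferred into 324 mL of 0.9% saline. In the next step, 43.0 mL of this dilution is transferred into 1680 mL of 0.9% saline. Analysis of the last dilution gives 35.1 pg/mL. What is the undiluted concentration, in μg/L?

84.5 μg/L

Overall dilution factor = 3 × 2.003 × 10 × 40.07 = 2408.
Original = 35.1 pg/mL × 2408 = 8.45 × 10⁴ pg/mL = 84.5 μg/L.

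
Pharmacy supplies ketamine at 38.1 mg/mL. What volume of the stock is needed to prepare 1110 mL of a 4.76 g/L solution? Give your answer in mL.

4.76 g/L = 4.76 mg/mL.
V₁ = C₂V₂/C₁ = 4.76 × 1110 / 38.1 = 139 mL.

139 mL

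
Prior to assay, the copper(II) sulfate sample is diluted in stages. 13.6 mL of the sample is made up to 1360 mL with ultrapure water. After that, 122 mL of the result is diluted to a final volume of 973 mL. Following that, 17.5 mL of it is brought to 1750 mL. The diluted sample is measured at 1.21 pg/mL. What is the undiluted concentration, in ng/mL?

Overall dilution factor = 100 × 7.975 × 100 = 7.98 × 10⁴.
Original = 1.21 pg/mL × 7.98 × 10⁴ = 9.65 × 10⁴ pg/mL = 96.5 ng/mL.

96.5 ng/mL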